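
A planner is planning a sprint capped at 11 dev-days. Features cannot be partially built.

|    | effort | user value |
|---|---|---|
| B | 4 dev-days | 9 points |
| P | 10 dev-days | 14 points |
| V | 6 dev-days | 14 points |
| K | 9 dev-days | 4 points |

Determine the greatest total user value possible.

23

This is a 0-1 knapsack instance.
Take B and V: effort 4 + 6 = 10 ≤ 11, user value 9 + 14 = 23.
No other feasible combination does better.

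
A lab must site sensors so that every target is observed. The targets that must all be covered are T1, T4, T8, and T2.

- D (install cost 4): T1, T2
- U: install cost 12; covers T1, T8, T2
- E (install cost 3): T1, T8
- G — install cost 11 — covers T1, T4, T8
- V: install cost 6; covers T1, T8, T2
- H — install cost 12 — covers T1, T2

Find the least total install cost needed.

15

The greedy cost-per-new-target heuristic would pick E, D, and G for 18, but a cheaper cover exists.
Choose D and G: together they cover T1, T4, T8, T2 — every target.
Total install cost: 4 + 11 = 15.
No cover costs less than 15.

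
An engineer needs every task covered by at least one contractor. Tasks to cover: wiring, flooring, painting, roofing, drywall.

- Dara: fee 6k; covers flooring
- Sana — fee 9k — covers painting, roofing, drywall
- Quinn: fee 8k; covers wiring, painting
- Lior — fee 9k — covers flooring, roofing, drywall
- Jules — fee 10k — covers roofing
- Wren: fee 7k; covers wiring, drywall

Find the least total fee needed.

17

The greedy cost-per-new-task heuristic would pick Sana, Dara, and Wren for 22, but a cheaper cover exists.
Choose Quinn and Lior: together they cover wiring, flooring, painting, roofing, drywall — every task.
Total fee: 8 + 9 = 17.
No cover costs less than 17.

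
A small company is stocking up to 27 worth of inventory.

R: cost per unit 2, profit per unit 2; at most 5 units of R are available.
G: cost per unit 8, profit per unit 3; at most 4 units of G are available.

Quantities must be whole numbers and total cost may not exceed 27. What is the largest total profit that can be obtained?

16

R has the best ratio (2/2); taking only R gives at most 5×2 = 10 (stopped by the supply cap of 5).
Mixing does better — 5×R and 2×G: cost 26 ≤ 27, profit 5·2 + 2·3 = 16.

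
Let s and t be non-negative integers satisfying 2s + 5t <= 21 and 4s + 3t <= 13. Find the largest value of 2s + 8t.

(s,t)=(0,4) is feasible, giving 32.
(s,t)=(1,3) is feasible, giving 26.
(s,t)=(0,3) is feasible, giving 24.
The best lattice point is (0,4), giving 32.

32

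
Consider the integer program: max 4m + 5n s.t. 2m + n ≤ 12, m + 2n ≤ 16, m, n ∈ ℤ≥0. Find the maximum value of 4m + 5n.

43

(m,n)=(2,7) is feasible, giving 43.
(m,n)=(3,6) is feasible, giving 42.
(m,n)=(1,7) is feasible, giving 39.
Maximum is 43 at (m,n)=(2,7).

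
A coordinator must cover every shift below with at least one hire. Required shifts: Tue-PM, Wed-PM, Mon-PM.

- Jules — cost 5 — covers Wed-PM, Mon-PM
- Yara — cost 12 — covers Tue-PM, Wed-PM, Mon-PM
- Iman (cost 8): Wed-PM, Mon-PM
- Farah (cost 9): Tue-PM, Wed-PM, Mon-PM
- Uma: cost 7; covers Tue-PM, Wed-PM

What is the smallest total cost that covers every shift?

Farah alone covers Tue-PM, Wed-PM, Mon-PM — every shift.
Total cost: 9.

9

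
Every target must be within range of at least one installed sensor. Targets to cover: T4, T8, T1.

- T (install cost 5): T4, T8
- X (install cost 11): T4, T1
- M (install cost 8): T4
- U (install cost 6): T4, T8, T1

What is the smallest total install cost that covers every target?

U alone covers T4, T8, T1 — every target.
Total install cost: 6.

6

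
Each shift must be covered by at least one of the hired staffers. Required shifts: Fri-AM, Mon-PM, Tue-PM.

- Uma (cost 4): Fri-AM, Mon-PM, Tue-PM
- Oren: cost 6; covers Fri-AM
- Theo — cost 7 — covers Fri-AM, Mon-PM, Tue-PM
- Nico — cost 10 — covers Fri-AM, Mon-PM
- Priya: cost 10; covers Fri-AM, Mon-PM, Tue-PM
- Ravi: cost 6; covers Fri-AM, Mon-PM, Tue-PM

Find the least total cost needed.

This is an integer covering problem.
Uma alone covers Fri-AM, Mon-PM, Tue-PM — every shift.
Total cost: 4.

4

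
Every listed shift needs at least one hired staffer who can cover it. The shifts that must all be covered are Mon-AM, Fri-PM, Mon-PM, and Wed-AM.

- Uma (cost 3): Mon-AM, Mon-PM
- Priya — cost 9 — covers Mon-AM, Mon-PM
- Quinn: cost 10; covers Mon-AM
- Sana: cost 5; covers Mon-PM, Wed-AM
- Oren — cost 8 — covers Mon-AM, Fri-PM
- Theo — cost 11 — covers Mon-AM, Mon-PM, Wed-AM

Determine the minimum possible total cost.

Choose Sana and Oren: together they cover Mon-AM, Fri-PM, Mon-PM, Wed-AM — every shift.
Total cost: 5 + 8 = 13.

13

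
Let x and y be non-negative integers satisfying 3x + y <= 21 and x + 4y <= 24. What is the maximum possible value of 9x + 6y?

The continuous relaxation peaks at (5.45, 4.64) with value 76.91; rounding to a feasible lattice point costs some objective.
(x,y)=(6,3): 3·6+1·3=21≤21, 1·6+4·3=18≤24, objective 72.
(x,y)=(5,4): 3·5+1·4=19≤21, 1·5+4·4=21≤24, objective 69.
(x,y)=(6,2): 3·6+1·2=20≤21, 1·6+4·2=14≤24, objective 66.
(x,y)=(4,5): 3·4+1·5=17≤21, 1·4+4·5=24≤24, objective 66.
The best lattice point is (6,3), giving 72.

72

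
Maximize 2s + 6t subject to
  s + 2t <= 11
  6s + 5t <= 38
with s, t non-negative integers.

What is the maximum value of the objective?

32

Relaxing integrality, the LP optimum is 33.00 at (s,t) = (0, 5.5), which is not an integer point.
(s,t)=(1,5): 1·1+2·5=11≤11, 6·1+5·5=31≤38, objective 32.
(s,t)=(0,5): 1·0+2·5=10≤11, 6·0+5·5=25≤38, objective 30.
(s,t)=(2,4): 1·2+2·4=10≤11, 6·2+5·4=32≤38, objective 28.
(s,t)=(1,4): 1·1+2·4=9≤11, 6·1+5·4=26≤38, objective 26.
Maximum is 32 at (s,t)=(1,5).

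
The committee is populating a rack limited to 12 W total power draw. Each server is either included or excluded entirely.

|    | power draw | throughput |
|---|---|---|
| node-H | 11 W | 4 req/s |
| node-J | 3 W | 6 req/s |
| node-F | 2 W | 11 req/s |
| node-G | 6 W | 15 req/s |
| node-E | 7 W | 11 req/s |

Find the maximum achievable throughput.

32

node-F + node-G: power draw 2 + 6 = 8 ≤ 12, throughput 11 + 15 = 26.
node-J + node-F + node-E: power draw 3 + 2 + 7 = 12 ≤ 12, throughput 6 + 11 + 11 = 28.
node-J + node-F + node-G: power draw 3 + 2 + 6 = 11 ≤ 12, throughput 6 + 11 + 15 = 32.
Best is node-J, node-F, and node-G with total throughput 32.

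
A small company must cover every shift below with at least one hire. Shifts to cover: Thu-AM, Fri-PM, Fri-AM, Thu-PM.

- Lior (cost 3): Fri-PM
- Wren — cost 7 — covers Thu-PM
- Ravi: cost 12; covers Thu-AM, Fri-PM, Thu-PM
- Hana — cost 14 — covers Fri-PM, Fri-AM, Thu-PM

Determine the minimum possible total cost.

The greedy cost-per-new-shift heuristic would pick Lior, Ravi, and Hana for 29, but a cheaper cover exists.
Choose Ravi and Hana: together they cover Thu-AM, Fri-PM, Fri-AM, Thu-PM — every shift.
Total cost: 12 + 14 = 26.
No cover costs less than 26.

26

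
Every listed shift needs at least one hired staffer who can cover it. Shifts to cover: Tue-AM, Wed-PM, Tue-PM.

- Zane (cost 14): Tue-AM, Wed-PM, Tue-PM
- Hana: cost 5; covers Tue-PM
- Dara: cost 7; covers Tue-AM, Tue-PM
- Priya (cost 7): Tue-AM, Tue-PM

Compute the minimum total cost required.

14

This is a weighted set-cover instance.
The greedy cost-per-new-shift heuristic would pick Dara and Zane for 21, but a cheaper cover exists.
Zane alone covers Tue-AM, Wed-PM, Tue-PM — every shift.
Total cost: 14.
No cover costs less than 14.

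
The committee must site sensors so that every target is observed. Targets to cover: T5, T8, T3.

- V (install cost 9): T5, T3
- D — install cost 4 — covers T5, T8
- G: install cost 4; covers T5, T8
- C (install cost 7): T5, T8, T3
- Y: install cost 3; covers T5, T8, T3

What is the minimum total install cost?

Y alone covers T5, T8, T3 — every target.
Total install cost: 3.
No cover costs less than 3.

3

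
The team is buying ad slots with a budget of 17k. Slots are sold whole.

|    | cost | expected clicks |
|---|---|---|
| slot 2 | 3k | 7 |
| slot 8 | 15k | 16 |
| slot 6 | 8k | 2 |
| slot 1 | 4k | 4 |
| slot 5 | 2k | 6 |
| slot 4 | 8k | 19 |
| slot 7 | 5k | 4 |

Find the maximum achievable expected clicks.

36

slot 2 + slot 1 + slot 5 + slot 4: cost 3 + 4 + 2 + 8 = 17 ≤ 17, expected clicks 7 + 4 + 6 + 19 = 36.
slot 2 + slot 5 + slot 4: cost 3 + 2 + 8 = 13 ≤ 17, expected clicks 7 + 6 + 19 = 32.
slot 2 + slot 1 + slot 4: cost 3 + 4 + 8 = 15 ≤ 17, expected clicks 7 + 4 + 19 = 30.
Best is slot 2, slot 1, slot 5, and slot 4 with total expected clicks 36.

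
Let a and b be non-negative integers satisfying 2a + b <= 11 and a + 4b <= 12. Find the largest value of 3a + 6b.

Relaxing integrality, the LP optimum is 24.86 at (a,b) = (4.57, 1.86), which is not an integer point.
(a,b)=(4,2): 2·4+1·2=10≤11, 1·4+4·2=12≤12, objective 24.
(a,b)=(5,1): 2·5+1·1=11≤11, 1·5+4·1=9≤12, objective 21.
(a,b)=(3,2): 2·3+1·2=8≤11, 1·3+4·2=11≤12, objective 21.
The best lattice point is (4,2), giving 24.

24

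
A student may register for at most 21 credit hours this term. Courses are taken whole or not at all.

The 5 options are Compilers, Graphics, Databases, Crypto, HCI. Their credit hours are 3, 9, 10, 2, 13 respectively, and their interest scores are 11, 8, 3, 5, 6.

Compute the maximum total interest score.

Allowing fractional choices, the relaxed optimum would be about 27.2, but courses are indivisible.
Compilers + Graphics + Crypto: credit hours 3 + 9 + 2 = 14 ≤ 21, interest score 11 + 8 + 5 = 24.
Compilers + Crypto + HCI: credit hours 3 + 2 + 13 = 18 ≤ 21, interest score 11 + 5 + 6 = 22.
Best is Compilers, Graphics, and Crypto with total interest score 24.

24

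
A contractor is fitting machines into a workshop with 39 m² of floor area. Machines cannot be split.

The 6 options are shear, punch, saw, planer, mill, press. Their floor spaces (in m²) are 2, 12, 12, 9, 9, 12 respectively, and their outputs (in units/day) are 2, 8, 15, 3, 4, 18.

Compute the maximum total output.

43

Take shear, punch, saw, and press: floor space 2 + 12 + 12 + 12 = 38 ≤ 39, output 2 + 8 + 15 + 18 = 43.
No other feasible combination does better.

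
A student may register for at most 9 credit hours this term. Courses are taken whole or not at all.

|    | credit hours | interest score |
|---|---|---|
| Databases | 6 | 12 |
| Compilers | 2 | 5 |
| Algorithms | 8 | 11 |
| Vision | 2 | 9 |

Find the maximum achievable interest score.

21

Allowing fractional choices, the relaxed optimum would be about 24.0, but courses are indivisible.
Databases + Vision: credit hours 6 + 2 = 8 ≤ 9, interest score 12 + 9 = 21.
Compilers + Vision: credit hours 2 + 2 = 4 ≤ 9, interest score 5 + 9 = 14.
Databases + Compilers: credit hours 6 + 2 = 8 ≤ 9, interest score 12 + 5 = 17.
Best is Databases and Vision with total interest score 21.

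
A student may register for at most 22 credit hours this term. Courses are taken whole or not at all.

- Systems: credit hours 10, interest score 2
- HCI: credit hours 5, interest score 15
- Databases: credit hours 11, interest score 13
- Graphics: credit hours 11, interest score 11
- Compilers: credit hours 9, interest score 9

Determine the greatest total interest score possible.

This is a 0-1 knapsack instance.
Allowing fractional choices, the relaxed optimum would be about 34.0, but courses are indivisible.
HCI + Compilers: credit hours 5 + 9 = 14 ≤ 22, interest score 15 + 9 = 24.
HCI + Graphics: credit hours 5 + 11 = 16 ≤ 22, interest score 15 + 11 = 26.
HCI + Databases: credit hours 5 + 11 = 16 ≤ 22, interest score 15 + 13 = 28.
Best is HCI and Databases with total interest score 28.

28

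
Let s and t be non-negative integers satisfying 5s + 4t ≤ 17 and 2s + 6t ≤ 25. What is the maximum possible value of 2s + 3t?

12

Relaxing integrality, the LP optimum is 12.59 at (s,t) = (0.0909, 4.14), which is not an integer point.
(s,t)=(0,4) is feasible, giving 12.
(s,t)=(1,3) is feasible, giving 11.
(s,t)=(0,3) is feasible, giving 9.
No feasible integer point exceeds 12.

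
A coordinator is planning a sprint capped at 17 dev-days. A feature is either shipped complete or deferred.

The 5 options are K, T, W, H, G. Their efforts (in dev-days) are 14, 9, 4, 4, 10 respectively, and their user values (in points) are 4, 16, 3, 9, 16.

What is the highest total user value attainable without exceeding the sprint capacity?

Treat it as a binary knapsack problem.
Allowing fractional choices, the relaxed optimum would be about 31.4, but features are indivisible.
T + H: effort 9 + 4 = 13 ≤ 17, user value 16 + 9 = 25.
T + W + H: effort 9 + 4 + 4 = 17 ≤ 17, user value 16 + 3 + 9 = 28.
Best is T, W, and H with total user value 28.

28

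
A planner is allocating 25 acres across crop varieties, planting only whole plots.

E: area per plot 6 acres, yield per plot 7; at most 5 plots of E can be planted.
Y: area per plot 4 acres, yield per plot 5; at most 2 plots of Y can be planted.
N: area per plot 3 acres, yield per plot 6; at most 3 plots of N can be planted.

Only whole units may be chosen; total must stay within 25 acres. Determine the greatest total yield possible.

37

N has the best ratio (6/3); taking only N gives at most 3×6 = 18 (stopped by the supply cap of 3).
Mixing does better — 2×E, 1×Y, and 3×N: area 25 ≤ 25, yield 2·7 + 1·5 + 3·6 = 37.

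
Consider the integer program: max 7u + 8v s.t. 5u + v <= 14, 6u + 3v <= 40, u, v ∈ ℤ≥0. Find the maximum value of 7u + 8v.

104

Relaxing integrality, the LP optimum is 106.67 at (u,v) = (0, 13.3), which is not an integer point.
(u,v)=(0,13): 5·0+1·13=13≤14, 6·0+3·13=39≤40, objective 104.
(u,v)=(0,12): 5·0+1·12=12≤14, 6·0+3·12=36≤40, objective 96.
No feasible integer point exceeds 104.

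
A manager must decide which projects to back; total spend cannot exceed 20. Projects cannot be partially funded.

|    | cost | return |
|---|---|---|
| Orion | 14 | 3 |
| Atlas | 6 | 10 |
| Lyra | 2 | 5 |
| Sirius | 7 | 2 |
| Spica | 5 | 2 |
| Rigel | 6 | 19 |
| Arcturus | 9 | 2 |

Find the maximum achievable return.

36

This is an integer program with binary decision variables.
Take Atlas, Lyra, Spica, and Rigel: cost 6 + 2 + 5 + 6 = 19 ≤ 20, return 10 + 5 + 2 + 19 = 36.
No other feasible combination does better.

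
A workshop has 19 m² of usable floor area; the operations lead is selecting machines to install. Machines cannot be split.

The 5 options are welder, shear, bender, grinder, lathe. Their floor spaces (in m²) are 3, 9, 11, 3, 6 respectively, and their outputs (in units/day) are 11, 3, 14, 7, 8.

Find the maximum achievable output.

32

Allowing fractional choices, the relaxed optimum would be about 34.9, but machines are indivisible.
welder + grinder + lathe: floor space 3 + 3 + 6 = 12 ≤ 19, output 11 + 7 + 8 = 26.
welder + bender + grinder: floor space 3 + 11 + 3 = 17 ≤ 19, output 11 + 14 + 7 = 32.
Best is welder, bender, and grinder with total output 32.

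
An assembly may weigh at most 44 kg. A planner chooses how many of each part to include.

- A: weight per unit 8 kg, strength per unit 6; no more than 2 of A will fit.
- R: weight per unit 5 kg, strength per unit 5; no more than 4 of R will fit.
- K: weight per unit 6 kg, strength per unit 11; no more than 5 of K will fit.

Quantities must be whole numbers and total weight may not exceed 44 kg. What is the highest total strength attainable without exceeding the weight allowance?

1×A, 1×R, and 5×K: weight 43 ≤ 44, strength 1·6 + 1·5 + 5·11 = 66.
2×R and 5×K: weight 40 ≤ 44, strength 2·5 + 5·11 = 65.
Best is 66.

66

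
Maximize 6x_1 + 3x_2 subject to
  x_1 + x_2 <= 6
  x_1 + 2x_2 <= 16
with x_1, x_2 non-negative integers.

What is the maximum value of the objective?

(x_1,x_2)=(6,0) is feasible, giving 36.
(x_1,x_2)=(5,1) is feasible, giving 33.
(x_1,x_2)=(5,0) is feasible, giving 30.
No feasible integer point exceeds 36.

36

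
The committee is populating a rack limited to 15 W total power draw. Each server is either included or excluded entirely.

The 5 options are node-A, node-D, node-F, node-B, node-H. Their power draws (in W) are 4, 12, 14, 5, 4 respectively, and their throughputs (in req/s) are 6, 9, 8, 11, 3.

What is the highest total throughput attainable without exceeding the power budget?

20

Allowing fractional choices, the relaxed optimum would be about 21.5, but servers are indivisible.
node-A + node-B: power draw 4 + 5 = 9 ≤ 15, throughput 6 + 11 = 17.
node-A + node-B + node-H: power draw 4 + 5 + 4 = 13 ≤ 15, throughput 6 + 11 + 3 = 20.
node-B + node-H: power draw 5 + 4 = 9 ≤ 15, throughput 11 + 3 = 14.
Best is node-A, node-B, and node-H with total throughput 20.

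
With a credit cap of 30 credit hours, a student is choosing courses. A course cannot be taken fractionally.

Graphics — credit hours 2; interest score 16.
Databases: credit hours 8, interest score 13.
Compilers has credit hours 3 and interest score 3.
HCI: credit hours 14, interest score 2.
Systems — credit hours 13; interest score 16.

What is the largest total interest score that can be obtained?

Allowing fractional choices, the relaxed optimum would be about 48.6, but courses are indivisible.
Graphics + Databases + Compilers + Systems: credit hours 2 + 8 + 3 + 13 = 26 ≤ 30, interest score 16 + 13 + 3 + 16 = 48.
Graphics + Databases + Systems: credit hours 2 + 8 + 13 = 23 ≤ 30, interest score 16 + 13 + 16 = 45.
Graphics + Compilers + Systems: credit hours 2 + 3 + 13 = 18 ≤ 30, interest score 16 + 3 + 16 = 35.
Best is Graphics, Databases, Compilers, and Systems with total interest score 48.

48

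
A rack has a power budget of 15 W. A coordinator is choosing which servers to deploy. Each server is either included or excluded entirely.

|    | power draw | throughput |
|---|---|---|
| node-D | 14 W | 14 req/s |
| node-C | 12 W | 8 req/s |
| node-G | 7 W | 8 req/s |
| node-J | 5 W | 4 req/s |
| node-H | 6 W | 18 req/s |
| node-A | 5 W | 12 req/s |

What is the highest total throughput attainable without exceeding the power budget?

30

node-J + node-H: power draw 5 + 6 = 11 ≤ 15, throughput 4 + 18 = 22.
node-H + node-A: power draw 6 + 5 = 11 ≤ 15, throughput 18 + 12 = 30.
node-G + node-H: power draw 7 + 6 = 13 ≤ 15, throughput 8 + 18 = 26.
Best is node-H and node-A with total throughput 30.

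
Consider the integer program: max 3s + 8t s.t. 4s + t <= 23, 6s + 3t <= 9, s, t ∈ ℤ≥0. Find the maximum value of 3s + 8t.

24

(s,t)=(0,3) is feasible, giving 24.
(s,t)=(0,2) is feasible, giving 16.
The best lattice point is (0,3), giving 24.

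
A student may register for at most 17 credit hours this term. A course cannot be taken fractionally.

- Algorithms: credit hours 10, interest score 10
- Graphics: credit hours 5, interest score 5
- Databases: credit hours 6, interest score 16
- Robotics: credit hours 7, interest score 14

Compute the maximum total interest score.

30

Databases + Robotics: credit hours 6 + 7 = 13 ≤ 17, interest score 16 + 14 = 30.
Algorithms + Databases: credit hours 10 + 6 = 16 ≤ 17, interest score 10 + 16 = 26.
Best is Databases and Robotics with total interest score 30.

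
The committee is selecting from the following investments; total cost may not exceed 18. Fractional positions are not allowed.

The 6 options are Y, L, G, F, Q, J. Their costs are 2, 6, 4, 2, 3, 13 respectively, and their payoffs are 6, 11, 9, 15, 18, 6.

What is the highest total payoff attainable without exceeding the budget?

59

This is an integer program with binary decision variables.
Take Y, L, G, F, and Q: cost 2 + 6 + 4 + 2 + 3 = 17 ≤ 18, payoff 6 + 11 + 9 + 15 + 18 = 59.
No other feasible combination does better.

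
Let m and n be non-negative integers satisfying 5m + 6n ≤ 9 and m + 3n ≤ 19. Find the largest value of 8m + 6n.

(m,n)=(1,0) is feasible, giving 8.
(m,n)=(0,1) is feasible, giving 6.
(m,n)=(0,0) is feasible, giving 0.
No feasible integer point exceeds 8.

8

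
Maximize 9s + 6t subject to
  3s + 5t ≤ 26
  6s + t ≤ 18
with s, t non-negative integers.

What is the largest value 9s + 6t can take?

(s,t)=(2,4): 3·2+5·4=26≤26, 6·2+1·4=16≤18, objective 42.
(s,t)=(2,3): 3·2+5·3=21≤26, 6·2+1·3=15≤18, objective 36.
No feasible integer point exceeds 42.

42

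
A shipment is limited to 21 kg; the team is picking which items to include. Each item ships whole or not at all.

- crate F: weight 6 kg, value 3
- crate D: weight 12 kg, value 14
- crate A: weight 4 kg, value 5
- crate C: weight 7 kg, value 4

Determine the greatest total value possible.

19

crate F + crate D: weight 6 + 12 = 18 ≤ 21, value 3 + 14 = 17.
crate D + crate C: weight 12 + 7 = 19 ≤ 21, value 14 + 4 = 18.
crate D + crate A: weight 12 + 4 = 16 ≤ 21, value 14 + 5 = 19.
Best is crate D and crate A with total value 19.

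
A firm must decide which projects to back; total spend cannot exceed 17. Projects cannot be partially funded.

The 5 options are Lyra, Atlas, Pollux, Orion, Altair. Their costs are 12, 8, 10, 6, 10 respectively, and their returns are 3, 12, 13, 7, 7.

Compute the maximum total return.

20

Take Pollux and Orion: cost 10 + 6 = 16 ≤ 17, return 13 + 7 = 20.
No other feasible combination does better.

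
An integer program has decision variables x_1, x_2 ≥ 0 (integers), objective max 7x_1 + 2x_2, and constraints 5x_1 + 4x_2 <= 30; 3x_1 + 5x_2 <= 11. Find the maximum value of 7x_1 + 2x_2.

21

(x_1,x_2)=(3,0): 5·3+4·0=15≤30, 3·3+5·0=9≤11, objective 21.
(x_1,x_2)=(2,1): 5·2+4·1=14≤30, 3·2+5·1=11≤11, objective 16.
(x_1,x_2)=(2,0): 5·2+4·0=10≤30, 3·2+5·0=6≤11, objective 14.
No feasible integer point exceeds 21.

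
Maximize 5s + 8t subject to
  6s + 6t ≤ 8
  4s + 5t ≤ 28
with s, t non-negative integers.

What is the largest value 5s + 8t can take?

8

The continuous relaxation peaks at (0, 1.33) with value 10.67; rounding to a feasible lattice point costs some objective.
(s,t)=(0,1) is feasible, giving 8.
(s,t)=(1,0) is feasible, giving 5.
(s,t)=(0,0) is feasible, giving 0.
No feasible integer point exceeds 8.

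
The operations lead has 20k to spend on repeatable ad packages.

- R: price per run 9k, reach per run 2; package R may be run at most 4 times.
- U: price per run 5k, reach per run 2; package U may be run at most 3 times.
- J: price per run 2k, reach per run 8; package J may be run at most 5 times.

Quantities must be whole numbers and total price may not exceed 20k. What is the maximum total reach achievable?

44

J has the best ratio (8/2); taking only J gives at most 5×8 = 40 (stopped by the supply cap of 5).
Mixing does better — 2×U and 5×J: price 20 ≤ 20, reach 2·2 + 5·8 = 44.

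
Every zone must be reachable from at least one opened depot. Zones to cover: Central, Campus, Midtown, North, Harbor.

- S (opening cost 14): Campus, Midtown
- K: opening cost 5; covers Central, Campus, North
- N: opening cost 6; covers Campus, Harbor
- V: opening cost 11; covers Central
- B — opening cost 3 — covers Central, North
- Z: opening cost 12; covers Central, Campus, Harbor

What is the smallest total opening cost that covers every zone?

23

Choose S, N, and B: together they cover Central, Campus, Midtown, North, Harbor — every zone.
Total opening cost: 14 + 6 + 3 = 23.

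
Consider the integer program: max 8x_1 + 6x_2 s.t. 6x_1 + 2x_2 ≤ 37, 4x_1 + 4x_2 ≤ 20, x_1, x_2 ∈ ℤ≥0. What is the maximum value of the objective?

(x_1,x_2)=(5,0): 6·5+2·0=30≤37, 4·5+4·0=20≤20, objective 40.
(x_1,x_2)=(4,1): 6·4+2·1=26≤37, 4·4+4·1=20≤20, objective 38.
(x_1,x_2)=(4,0): 6·4+2·0=24≤37, 4·4+4·0=16≤20, objective 32.
The best lattice point is (5,0), giving 40.

40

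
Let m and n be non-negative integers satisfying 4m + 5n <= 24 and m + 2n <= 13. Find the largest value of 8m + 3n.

48

(m,n)=(6,0) is feasible, giving 48.
(m,n)=(5,0) is feasible, giving 40.
No feasible integer point exceeds 48.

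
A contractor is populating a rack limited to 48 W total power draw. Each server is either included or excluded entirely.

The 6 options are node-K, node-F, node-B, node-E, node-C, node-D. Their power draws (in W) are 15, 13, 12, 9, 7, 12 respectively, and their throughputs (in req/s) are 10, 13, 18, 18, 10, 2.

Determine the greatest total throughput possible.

59

node-K + node-B + node-E + node-C: power draw 15 + 12 + 9 + 7 = 43 ≤ 48, throughput 10 + 18 + 18 + 10 = 56.
node-F + node-B + node-E + node-C: power draw 13 + 12 + 9 + 7 = 41 ≤ 48, throughput 13 + 18 + 18 + 10 = 59.
Best is node-F, node-B, node-E, and node-C with total throughput 59.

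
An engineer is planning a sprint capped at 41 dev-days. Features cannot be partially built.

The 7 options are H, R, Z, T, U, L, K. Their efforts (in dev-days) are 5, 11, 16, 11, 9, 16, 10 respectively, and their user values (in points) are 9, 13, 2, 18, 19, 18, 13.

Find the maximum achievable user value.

64

Allowing fractional choices, the relaxed optimum would be about 66.1, but features are indivisible.
H + T + U + L: effort 5 + 11 + 9 + 16 = 41 ≤ 41, user value 9 + 18 + 19 + 18 = 64.
R + T + U + K: effort 11 + 11 + 9 + 10 = 41 ≤ 41, user value 13 + 18 + 19 + 13 = 63.
H + T + U + K: effort 5 + 11 + 9 + 10 = 35 ≤ 41, user value 9 + 18 + 19 + 13 = 59.
Best is H, T, U, and L with total user value 64.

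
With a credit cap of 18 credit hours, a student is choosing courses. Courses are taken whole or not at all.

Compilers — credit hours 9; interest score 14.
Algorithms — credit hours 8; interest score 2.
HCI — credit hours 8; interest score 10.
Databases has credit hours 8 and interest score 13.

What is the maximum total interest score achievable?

Allowing fractional choices, the relaxed optimum would be about 28.2, but courses are indivisible.
Compilers + Databases: credit hours 9 + 8 = 17 ≤ 18, interest score 14 + 13 = 27.
Compilers + HCI: credit hours 9 + 8 = 17 ≤ 18, interest score 14 + 10 = 24.
HCI + Databases: credit hours 8 + 8 = 16 ≤ 18, interest score 10 + 13 = 23.
Best is Compilers and Databases with total interest score 27.

27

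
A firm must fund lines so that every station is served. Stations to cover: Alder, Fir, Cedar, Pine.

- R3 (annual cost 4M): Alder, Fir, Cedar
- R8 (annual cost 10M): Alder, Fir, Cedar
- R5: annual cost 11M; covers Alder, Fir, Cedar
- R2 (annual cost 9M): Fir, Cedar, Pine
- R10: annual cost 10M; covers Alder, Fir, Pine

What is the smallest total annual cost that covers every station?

This is a weighted set-cover instance.
Choose R3 and R2: together they cover Alder, Fir, Cedar, Pine — every station.
Total annual cost: 4 + 9 = 13.
No cover costs less than 13.

13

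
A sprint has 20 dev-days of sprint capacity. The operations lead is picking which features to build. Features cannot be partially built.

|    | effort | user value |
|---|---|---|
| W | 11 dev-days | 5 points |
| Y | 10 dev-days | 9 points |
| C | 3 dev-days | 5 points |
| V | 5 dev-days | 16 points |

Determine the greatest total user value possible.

30

This is a 0-1 knapsack instance.
Y + V: effort 10 + 5 = 15 ≤ 20, user value 9 + 16 = 25.
W + C + V: effort 11 + 3 + 5 = 19 ≤ 20, user value 5 + 5 + 16 = 26.
Y + C + V: effort 10 + 3 + 5 = 18 ≤ 20, user value 9 + 5 + 16 = 30.
Best is Y, C, and V with total user value 30.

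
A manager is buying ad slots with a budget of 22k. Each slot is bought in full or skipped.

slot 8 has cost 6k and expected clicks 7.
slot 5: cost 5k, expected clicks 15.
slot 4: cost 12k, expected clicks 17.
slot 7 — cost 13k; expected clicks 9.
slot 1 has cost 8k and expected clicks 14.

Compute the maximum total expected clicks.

slot 5 + slot 4: cost 5 + 12 = 17 ≤ 22, expected clicks 15 + 17 = 32.
slot 4 + slot 1: cost 12 + 8 = 20 ≤ 22, expected clicks 17 + 14 = 31.
slot 8 + slot 5 + slot 1: cost 6 + 5 + 8 = 19 ≤ 22, expected clicks 7 + 15 + 14 = 36.
Best is slot 8, slot 5, and slot 1 with total expected clicks 36.

36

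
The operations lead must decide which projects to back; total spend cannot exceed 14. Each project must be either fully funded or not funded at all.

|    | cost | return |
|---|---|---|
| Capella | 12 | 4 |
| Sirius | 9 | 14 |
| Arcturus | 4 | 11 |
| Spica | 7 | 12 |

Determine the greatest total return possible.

This is an integer program with binary decision variables.
Take Sirius and Arcturus: cost 9 + 4 = 13 ≤ 14, return 14 + 11 = 25.
No other feasible combination does better.

25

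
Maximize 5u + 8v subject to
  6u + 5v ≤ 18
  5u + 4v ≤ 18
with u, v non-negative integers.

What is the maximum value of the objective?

24

The continuous relaxation peaks at (0, 3.6) with value 28.80; rounding to a feasible lattice point costs some objective.
(u,v)=(0,3): 6·0+5·3=15≤18, 5·0+4·3=12≤18, objective 24.
(u,v)=(1,2): 6·1+5·2=16≤18, 5·1+4·2=13≤18, objective 21.
(u,v)=(0,2): 6·0+5·2=10≤18, 5·0+4·2=8≤18, objective 16.
The best lattice point is (0,3), giving 24.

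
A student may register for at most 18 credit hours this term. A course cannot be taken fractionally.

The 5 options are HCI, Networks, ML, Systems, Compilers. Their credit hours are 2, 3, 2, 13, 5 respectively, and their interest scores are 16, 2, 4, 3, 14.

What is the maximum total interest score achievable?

36

Treat it as a binary knapsack problem.
Take HCI, Networks, ML, and Compilers: credit hours 2 + 3 + 2 + 5 = 12 ≤ 18, interest score 16 + 2 + 4 + 14 = 36.
No other feasible combination does better.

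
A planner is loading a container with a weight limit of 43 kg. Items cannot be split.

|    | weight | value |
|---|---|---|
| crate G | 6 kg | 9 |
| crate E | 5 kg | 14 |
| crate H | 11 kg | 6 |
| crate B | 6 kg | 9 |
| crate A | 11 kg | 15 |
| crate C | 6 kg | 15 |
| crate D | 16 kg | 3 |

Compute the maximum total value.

crate E + crate H + crate B + crate A + crate C: weight 5 + 11 + 6 + 11 + 6 = 39 ≤ 43, value 14 + 6 + 9 + 15 + 15 = 59.
crate G + crate E + crate H + crate A + crate C: weight 6 + 5 + 11 + 11 + 6 = 39 ≤ 43, value 9 + 14 + 6 + 15 + 15 = 59.
crate G + crate E + crate B + crate A + crate C: weight 6 + 5 + 6 + 11 + 6 = 34 ≤ 43, value 9 + 14 + 9 + 15 + 15 = 62.
Best is crate G, crate E, crate B, crate A, and crate C with total value 62.

62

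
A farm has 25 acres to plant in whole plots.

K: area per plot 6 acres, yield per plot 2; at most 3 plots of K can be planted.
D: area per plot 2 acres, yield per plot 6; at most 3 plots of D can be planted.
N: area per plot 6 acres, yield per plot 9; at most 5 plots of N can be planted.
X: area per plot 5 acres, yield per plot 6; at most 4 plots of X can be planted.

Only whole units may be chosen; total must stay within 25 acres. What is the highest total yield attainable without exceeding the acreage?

45

Take 3×D and 3×N: area 24 ≤ 25, yield 3·6 + 3·9 = 45.
D has the best ratio (6/2) and is taken to its limit of 3; remaining capacity is filled optimally with the others.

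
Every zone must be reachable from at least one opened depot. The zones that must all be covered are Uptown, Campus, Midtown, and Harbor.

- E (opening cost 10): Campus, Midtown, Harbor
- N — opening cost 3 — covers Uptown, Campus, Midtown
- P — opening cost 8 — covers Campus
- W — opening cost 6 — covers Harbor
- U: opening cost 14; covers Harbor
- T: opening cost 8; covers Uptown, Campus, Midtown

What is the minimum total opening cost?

Choose N and W: together they cover Uptown, Campus, Midtown, Harbor — every zone.
Total opening cost: 3 + 6 = 9.

9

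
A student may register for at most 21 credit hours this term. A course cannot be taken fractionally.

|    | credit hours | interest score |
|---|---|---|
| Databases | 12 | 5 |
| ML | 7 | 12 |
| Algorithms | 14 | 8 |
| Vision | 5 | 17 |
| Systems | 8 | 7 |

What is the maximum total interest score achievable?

Allowing fractional choices, the relaxed optimum would be about 36.6, but courses are indivisible.
Algorithms + Vision: credit hours 14 + 5 = 19 ≤ 21, interest score 8 + 17 = 25.
ML + Vision + Systems: credit hours 7 + 5 + 8 = 20 ≤ 21, interest score 12 + 17 + 7 = 36.
ML + Vision: credit hours 7 + 5 = 12 ≤ 21, interest score 12 + 17 = 29.
Best is ML, Vision, and Systems with total interest score 36.

36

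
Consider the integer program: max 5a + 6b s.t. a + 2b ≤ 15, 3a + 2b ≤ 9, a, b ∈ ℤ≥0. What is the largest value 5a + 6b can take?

24

(a,b)=(0,4): 1·0+2·4=8≤15, 3·0+2·4=8≤9, objective 24.
(a,b)=(1,3): 1·1+2·3=7≤15, 3·1+2·3=9≤9, objective 23.
(a,b)=(0,3): 1·0+2·3=6≤15, 3·0+2·3=6≤9, objective 18.
The best lattice point is (0,4), giving 24.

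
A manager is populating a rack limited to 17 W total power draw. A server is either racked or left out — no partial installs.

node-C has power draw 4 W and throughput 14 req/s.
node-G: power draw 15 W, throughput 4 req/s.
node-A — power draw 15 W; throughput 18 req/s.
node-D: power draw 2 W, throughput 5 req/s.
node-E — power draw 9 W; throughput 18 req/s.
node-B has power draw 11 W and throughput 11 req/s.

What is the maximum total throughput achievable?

37

node-C + node-D + node-E: power draw 4 + 2 + 9 = 15 ≤ 17, throughput 14 + 5 + 18 = 37.
node-C + node-E: power draw 4 + 9 = 13 ≤ 17, throughput 14 + 18 = 32.
node-C + node-D + node-B: power draw 4 + 2 + 11 = 17 ≤ 17, throughput 14 + 5 + 11 = 30.
Best is node-C, node-D, and node-E with total throughput 37.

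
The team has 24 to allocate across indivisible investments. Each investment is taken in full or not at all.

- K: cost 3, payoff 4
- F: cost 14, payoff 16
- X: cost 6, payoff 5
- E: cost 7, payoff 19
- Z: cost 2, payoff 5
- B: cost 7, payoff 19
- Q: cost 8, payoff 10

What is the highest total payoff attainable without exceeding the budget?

E + B + Q: cost 7 + 7 + 8 = 22 ≤ 24, payoff 19 + 19 + 10 = 48.
X + E + Z + B: cost 6 + 7 + 2 + 7 = 22 ≤ 24, payoff 5 + 19 + 5 + 19 = 48.
E + Z + B + Q: cost 7 + 2 + 7 + 8 = 24 ≤ 24, payoff 19 + 5 + 19 + 10 = 53.
Best is E, Z, B, and Q with total payoff 53.

53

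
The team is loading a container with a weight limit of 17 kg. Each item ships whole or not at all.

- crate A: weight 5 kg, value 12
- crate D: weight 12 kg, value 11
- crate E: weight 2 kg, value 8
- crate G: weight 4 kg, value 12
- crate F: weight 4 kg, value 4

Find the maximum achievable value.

Take crate A, crate E, crate G, and crate F: weight 5 + 2 + 4 + 4 = 15 ≤ 17, value 12 + 8 + 12 + 4 = 36.
No other feasible combination does better.

36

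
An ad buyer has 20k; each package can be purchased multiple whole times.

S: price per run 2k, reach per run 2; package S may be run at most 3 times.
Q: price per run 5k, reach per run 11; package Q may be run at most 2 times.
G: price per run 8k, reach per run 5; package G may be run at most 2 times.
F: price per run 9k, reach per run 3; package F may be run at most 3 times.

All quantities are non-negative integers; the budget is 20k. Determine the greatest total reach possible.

29

Q has the best ratio (11/5); taking only Q gives at most 2×11 = 22 (stopped by the supply cap of 2).
Mixing does better — 1×S, 2×Q, and 1×G: price 20 ≤ 20, reach 1·2 + 2·11 + 1·5 = 29.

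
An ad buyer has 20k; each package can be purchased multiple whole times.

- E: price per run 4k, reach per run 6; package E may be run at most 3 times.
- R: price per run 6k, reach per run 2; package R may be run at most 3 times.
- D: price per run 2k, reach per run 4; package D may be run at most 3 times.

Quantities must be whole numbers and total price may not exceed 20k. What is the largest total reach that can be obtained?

30

2×E, 1×R, and 3×D: price 20 ≤ 20, reach 2·6 + 1·2 + 3·4 = 26.
3×E and 3×D: price 18 ≤ 20, reach 3·6 + 3·4 = 30.
Best is 30.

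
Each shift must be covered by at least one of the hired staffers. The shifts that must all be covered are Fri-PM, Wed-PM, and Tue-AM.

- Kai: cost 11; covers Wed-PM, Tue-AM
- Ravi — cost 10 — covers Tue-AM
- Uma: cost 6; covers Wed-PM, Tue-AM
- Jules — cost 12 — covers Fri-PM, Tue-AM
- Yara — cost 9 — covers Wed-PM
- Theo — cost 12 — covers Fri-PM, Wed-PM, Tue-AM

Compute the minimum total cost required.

The greedy cost-per-new-shift heuristic would pick Uma and Jules for 18, but a cheaper cover exists.
Theo alone covers Fri-PM, Wed-PM, Tue-AM — every shift.
Total cost: 12.
No cover costs less than 12.

12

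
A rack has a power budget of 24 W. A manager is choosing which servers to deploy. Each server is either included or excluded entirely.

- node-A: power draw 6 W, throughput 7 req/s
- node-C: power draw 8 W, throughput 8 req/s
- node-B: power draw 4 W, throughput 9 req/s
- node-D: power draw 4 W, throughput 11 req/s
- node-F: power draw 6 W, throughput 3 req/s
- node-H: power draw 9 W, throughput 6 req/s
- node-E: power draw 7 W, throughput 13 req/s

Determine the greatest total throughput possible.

41

Allowing fractional choices, the relaxed optimum would be about 43.0, but servers are indivisible.
node-B + node-D + node-H + node-E: power draw 4 + 4 + 9 + 7 = 24 ≤ 24, throughput 9 + 11 + 6 + 13 = 39.
node-A + node-B + node-D + node-E: power draw 6 + 4 + 4 + 7 = 21 ≤ 24, throughput 7 + 9 + 11 + 13 = 40.
node-C + node-B + node-D + node-E: power draw 8 + 4 + 4 + 7 = 23 ≤ 24, throughput 8 + 9 + 11 + 13 = 41.
Best is node-C, node-B, node-D, and node-E with total throughput 41.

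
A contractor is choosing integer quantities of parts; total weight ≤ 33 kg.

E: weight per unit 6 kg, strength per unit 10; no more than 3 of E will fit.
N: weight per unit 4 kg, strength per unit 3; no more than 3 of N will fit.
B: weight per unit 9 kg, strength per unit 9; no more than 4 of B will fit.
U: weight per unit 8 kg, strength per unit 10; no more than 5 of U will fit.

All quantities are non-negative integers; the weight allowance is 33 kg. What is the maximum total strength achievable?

Take 2×E, 1×N, and 2×U: weight 32 ≤ 33, strength 2·10 + 1·3 + 2·10 = 43.
No other integer combination yields more.

43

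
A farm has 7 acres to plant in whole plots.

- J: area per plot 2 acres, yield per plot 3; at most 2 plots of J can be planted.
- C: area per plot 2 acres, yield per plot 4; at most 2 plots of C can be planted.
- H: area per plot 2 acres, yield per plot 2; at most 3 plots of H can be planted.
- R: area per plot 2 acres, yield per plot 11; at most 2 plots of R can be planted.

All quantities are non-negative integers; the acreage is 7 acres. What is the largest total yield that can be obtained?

26

1×J and 2×R: area 6 ≤ 7, yield 1·3 + 2·11 = 25.
1×C and 2×R: area 6 ≤ 7, yield 1·4 + 2·11 = 26.
Best is 26.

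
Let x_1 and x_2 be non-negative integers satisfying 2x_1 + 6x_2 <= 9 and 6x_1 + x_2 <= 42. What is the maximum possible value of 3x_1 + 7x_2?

The continuous relaxation peaks at (4.5, 0) with value 13.50; rounding to a feasible lattice point costs some objective.
(x_1,x_2)=(4,0): 2·4+6·0=8≤9, 6·4+1·0=24≤42, objective 12.
(x_1,x_2)=(3,0): 2·3+6·0=6≤9, 6·3+1·0=18≤42, objective 9.
Maximum is 12 at (x_1,x_2)=(4,0).

12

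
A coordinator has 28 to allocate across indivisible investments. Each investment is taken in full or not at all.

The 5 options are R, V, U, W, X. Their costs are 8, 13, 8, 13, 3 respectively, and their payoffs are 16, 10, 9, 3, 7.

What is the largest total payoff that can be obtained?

33

Take R, V, and X: cost 8 + 13 + 3 = 24 ≤ 28, payoff 16 + 10 + 7 = 33.
No other feasible combination does better.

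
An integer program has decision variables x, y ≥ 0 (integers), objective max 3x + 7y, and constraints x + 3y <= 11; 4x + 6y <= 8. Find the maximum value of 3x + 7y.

7

Relaxing integrality, the LP optimum is 9.33 at (x,y) = (0, 1.33), which is not an integer point.
(x,y)=(0,1): 1·0+3·1=3≤11, 4·0+6·1=6≤8, objective 7.
(x,y)=(1,0): 1·1+3·0=1≤11, 4·1+6·0=4≤8, objective 3.
(x,y)=(0,0): 1·0+3·0=0≤11, 4·0+6·0=0≤8, objective 0.
No feasible integer point exceeds 7.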